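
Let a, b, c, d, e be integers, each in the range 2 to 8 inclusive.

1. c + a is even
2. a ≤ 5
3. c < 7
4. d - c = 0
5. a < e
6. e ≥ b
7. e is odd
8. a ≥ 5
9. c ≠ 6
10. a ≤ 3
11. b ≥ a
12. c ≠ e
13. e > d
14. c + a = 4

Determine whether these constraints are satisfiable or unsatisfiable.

From constraint 8: a ≥ 5. From constraint 10: a ≤ 3. But 3 < 5, so no value of a works.

Unsatisfiable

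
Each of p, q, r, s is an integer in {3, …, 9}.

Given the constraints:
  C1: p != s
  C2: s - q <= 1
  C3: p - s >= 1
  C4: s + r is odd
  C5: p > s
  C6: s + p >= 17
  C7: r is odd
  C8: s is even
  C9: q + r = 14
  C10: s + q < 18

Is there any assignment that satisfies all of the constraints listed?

Satisfiable

Setting (p, q, r, s) = (9, 9, 5, 8) satisfies everything: constraint 2: s - q = -1; constraint 3: p - s = 1; constraint 6: s + p = 17, and the others follow.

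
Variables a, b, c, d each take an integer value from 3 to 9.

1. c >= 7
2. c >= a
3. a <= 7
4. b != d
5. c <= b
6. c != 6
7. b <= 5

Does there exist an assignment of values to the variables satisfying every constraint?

Unsatisfiable

From constraint 1: c ≥ 7. From constraints 5 and 7: c ≤ b and b ≤ 5, so c ≤ 5. But 5 < 7, so no value of c works.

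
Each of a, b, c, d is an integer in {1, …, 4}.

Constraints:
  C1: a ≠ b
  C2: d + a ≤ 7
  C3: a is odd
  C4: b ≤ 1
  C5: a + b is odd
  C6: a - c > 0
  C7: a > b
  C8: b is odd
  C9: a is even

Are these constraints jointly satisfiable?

Unsatisfiable

Constraint 3 makes a odd and constraint 8 makes b odd, so a + b must be even. Constraint 5 says a + b is odd — contradiction.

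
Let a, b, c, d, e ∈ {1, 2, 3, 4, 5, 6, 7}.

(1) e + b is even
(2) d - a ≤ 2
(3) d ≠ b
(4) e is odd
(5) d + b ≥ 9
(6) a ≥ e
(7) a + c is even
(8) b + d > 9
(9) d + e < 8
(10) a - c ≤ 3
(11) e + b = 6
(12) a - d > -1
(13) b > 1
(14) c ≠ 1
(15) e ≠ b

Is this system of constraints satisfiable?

Satisfiable

Take a = 6, b = 5, c = 6, d = 6, e = 1. Then constraint 2: d - a = 0; constraint 5: d + b = 11; constraint 8: b + d = 11, and every other listed constraint is also met.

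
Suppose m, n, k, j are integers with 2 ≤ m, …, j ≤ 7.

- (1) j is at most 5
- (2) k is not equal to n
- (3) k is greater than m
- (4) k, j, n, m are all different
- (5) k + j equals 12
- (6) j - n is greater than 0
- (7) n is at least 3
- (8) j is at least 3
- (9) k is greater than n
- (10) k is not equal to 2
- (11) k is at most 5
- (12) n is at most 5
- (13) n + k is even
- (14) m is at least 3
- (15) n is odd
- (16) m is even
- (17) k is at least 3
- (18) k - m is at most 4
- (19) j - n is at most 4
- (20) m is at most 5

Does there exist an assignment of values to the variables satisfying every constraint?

Constraints 1, 7, 8, 11, 12, 14, 17, and 20 confine each of k, j, n, m to the 3 values {3, …, 5}.
Constraint 4 requires all 4 of them to be distinct, but only 3 values are available — impossible by the pigeonhole principle.

Unsatisfiable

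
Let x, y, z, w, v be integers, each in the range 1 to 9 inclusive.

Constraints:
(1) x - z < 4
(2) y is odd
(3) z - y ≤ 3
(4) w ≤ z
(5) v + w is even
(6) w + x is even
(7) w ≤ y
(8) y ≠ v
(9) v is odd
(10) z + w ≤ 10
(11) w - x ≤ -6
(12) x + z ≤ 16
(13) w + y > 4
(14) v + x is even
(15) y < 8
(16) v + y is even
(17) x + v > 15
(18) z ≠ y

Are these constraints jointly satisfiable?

Try x = 9, y = 5, z = 6, w = 1, v = 7.
Check constraint 1: x - z = 3; constraint 3: z - y = 1; constraint 10: z + w = 7. The remaining constraints are straightforward to verify.

Satisfiable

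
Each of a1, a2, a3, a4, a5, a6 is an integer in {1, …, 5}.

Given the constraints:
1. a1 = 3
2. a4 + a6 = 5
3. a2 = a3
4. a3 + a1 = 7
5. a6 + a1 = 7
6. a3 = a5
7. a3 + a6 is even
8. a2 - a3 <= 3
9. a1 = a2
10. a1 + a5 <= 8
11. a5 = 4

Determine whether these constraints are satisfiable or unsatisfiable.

Unsatisfiable

Constraint 1 fixes a1 = 3 and constraint 11 fixes a5 = 4. Constraints 3, 6, and 9 give a1 = a2 = a3 = a5, so a1 = a5. But 3 ≠ 4 — contradiction.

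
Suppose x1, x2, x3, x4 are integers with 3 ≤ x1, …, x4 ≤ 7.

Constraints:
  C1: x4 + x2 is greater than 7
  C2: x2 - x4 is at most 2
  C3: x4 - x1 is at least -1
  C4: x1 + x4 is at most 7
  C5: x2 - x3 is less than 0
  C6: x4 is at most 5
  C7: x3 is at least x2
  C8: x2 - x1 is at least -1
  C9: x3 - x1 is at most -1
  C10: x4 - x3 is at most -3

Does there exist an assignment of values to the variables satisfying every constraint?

Unsatisfiable

Constraints 2, 8, 9, and 10 give x4 − x2 ≥ -2, x2 − x1 ≥ -1, x1 − x3 ≥ 1, x3 − x4 ≥ 3.
Adding all 4 inequalities: the left sides telescope to 0, and the right sides sum to (-2) + (-1) + 1 + 3 = 1. So 0 ≥ 1, which is false.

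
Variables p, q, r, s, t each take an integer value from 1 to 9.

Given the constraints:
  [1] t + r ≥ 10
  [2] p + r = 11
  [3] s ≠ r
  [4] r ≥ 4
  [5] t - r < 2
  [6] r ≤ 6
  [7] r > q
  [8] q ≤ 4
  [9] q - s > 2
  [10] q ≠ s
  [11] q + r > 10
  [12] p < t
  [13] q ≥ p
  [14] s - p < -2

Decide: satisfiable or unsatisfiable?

Unsatisfiable

From constraints 8 and 13: p ≤ q ≤ 4. From constraint 6: r ≤ 6. Hence p + r ≤ 10. But constraint 2 requires p + r = 11, and 11 > 10. Contradiction.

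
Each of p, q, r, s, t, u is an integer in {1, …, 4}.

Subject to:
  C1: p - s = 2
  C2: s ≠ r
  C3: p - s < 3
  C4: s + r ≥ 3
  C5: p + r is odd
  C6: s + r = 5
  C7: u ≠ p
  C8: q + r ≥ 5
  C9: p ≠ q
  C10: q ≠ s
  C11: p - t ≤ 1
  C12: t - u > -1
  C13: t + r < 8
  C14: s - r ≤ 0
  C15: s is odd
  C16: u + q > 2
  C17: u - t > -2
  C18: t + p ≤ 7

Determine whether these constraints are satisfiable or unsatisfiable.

Setting (p, q, r, s, t, u) = (3, 2, 4, 1, 2, 2) satisfies everything: constraint 1: p - s = 2; constraint 3: p - s = 2, and the others follow.

Satisfiable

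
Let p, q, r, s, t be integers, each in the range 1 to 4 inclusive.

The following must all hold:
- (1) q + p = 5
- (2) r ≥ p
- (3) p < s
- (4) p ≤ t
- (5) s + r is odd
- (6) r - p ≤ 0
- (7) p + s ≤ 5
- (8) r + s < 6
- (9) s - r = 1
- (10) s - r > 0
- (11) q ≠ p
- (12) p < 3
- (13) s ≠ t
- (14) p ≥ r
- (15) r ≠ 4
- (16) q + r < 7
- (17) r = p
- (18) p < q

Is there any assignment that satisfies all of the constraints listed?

The assignment p = 1, q = 4, r = 1, s = 2, t = 3 works:
  constraint 1 holds since q + p = 5.
  constraint 6 holds since r - p = 0.
  constraint 7 holds since p + s = 3.
The rest check out directly.

Satisfiable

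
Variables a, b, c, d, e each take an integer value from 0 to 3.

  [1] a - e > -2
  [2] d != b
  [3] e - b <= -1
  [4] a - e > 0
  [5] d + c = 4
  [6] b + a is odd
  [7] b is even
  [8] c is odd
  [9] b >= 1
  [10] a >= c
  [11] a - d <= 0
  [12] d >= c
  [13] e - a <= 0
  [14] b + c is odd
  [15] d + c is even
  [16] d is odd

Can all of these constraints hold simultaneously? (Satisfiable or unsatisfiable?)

Try a = 1, b = 2, c = 1, d = 3, e = 0.
Check constraint 1: a - e = 1; constraint 3: e - b = -2; constraint 4: a - e = 1. The remaining constraints are straightforward to verify.

Satisfiable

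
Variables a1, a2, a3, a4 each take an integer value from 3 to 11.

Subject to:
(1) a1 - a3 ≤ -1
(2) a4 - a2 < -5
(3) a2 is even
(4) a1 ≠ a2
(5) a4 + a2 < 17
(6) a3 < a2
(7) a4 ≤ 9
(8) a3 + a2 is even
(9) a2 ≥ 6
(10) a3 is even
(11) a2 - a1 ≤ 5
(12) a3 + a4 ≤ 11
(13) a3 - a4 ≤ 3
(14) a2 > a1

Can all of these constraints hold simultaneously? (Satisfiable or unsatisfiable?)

The assignment a1 = 5, a2 = 10, a3 = 6, a4 = 4 works:
  constraint 1 holds since a1 - a3 = -1.
  constraint 2 holds since a4 - a2 = -6.
  constraint 5 holds since a4 + a2 = 14.
The rest check out directly.

Satisfiable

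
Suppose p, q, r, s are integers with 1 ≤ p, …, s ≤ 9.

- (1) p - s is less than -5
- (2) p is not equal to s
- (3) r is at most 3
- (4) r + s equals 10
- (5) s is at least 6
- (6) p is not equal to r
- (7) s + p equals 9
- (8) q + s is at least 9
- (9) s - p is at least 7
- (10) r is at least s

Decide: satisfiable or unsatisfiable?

Unsatisfiable

From constraint 5: s ≥ 6. From constraints 3 and 10: s ≤ r and r ≤ 3, so s ≤ 3. But 3 < 6, so no value of s works.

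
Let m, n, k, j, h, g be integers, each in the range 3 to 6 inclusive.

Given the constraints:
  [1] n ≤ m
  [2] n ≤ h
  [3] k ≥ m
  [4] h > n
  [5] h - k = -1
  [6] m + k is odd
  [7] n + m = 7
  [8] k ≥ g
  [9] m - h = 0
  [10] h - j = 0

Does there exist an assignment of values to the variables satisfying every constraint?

The assignment m = 4, n = 3, k = 5, j = 4, h = 4, g = 4 works:
  constraint 5 holds since h - k = -1.
  constraint 7 holds since n + m = 7.
  constraint 9 holds since m - h = 0.
The rest check out directly.

Satisfiable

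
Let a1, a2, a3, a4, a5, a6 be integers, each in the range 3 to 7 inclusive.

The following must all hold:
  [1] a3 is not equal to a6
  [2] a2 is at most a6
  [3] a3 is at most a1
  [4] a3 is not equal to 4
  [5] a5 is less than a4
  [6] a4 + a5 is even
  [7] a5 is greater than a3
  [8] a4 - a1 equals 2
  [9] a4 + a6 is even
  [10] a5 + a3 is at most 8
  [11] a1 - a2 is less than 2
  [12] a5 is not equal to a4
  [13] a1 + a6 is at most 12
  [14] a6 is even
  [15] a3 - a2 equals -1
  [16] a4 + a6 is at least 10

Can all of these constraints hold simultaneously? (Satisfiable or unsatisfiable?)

Setting (a1, a2, a3, a4, a5, a6) = (4, 4, 3, 6, 4, 6) satisfies everything: constraint 8: a4 - a1 = 2; constraint 10: a5 + a3 = 7; constraint 11: a1 - a2 = 0, and the others follow.

Satisfiable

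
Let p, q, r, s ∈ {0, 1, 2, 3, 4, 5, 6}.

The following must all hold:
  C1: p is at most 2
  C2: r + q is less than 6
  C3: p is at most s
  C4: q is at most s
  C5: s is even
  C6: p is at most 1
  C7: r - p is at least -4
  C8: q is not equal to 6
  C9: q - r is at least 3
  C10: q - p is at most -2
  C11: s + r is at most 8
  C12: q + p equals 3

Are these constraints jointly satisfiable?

Constraints 7, 9, and 10 give r − p ≥ -4, p − q ≥ 2, q − r ≥ 3.
Adding all 3 inequalities: the left sides telescope to 0, and the right sides sum to (-4) + 2 + 3 = 1. So 0 ≥ 1, which is false.

Unsatisfiable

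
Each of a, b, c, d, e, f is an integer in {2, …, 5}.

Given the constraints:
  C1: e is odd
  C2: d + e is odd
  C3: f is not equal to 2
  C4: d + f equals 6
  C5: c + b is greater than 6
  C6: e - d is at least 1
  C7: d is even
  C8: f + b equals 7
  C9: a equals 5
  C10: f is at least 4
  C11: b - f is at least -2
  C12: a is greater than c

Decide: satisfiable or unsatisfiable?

Setting (a, b, c, d, e, f) = (5, 3, 4, 2, 3, 4) satisfies everything: constraint 4: d + f = 6; constraint 5: c + b = 7; constraint 6: e - d = 1, and the others follow.

Satisfiable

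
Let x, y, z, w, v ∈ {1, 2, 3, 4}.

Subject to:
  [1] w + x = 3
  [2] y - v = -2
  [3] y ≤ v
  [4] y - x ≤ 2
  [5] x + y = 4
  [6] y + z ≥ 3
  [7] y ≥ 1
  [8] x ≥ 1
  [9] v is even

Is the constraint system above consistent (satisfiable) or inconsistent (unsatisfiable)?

Take x = 2, y = 2, z = 2, w = 1, v = 4. Then constraint 1: w + x = 3; constraint 2: y - v = -2; constraint 4: y - x = 0, and every other listed constraint is also met.

Satisfiable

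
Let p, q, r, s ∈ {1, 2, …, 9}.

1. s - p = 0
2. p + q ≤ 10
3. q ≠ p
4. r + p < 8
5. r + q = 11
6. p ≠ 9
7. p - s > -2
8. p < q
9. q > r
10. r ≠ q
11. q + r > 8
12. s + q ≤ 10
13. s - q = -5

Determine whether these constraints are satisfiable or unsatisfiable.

The assignment p = 1, q = 6, r = 5, s = 1 works:
  constraint 1 holds since s - p = 0.
  constraint 2 holds since p + q = 7.
The rest check out directly.

Satisfiable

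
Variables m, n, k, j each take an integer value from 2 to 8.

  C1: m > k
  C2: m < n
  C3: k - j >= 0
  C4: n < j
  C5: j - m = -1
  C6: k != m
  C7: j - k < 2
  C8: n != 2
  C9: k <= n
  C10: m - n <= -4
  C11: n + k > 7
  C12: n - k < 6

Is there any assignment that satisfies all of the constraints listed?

Constraints 1, 2, 3, and 4 give m < n, n < j, j ≤ k, k < m. Chaining: m < n < j ≤ k < m, which forces m < m — impossible.

Unsatisfiable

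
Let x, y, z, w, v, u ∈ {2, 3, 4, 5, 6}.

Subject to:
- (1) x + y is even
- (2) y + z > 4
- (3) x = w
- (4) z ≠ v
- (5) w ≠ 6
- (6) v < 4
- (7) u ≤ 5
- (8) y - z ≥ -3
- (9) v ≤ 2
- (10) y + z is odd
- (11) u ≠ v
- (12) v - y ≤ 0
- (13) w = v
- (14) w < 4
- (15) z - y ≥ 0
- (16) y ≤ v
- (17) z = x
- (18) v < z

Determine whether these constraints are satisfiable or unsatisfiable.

From constraints 3, 13, and 17, z = x = w = v, so z = v. But constraint 4 says z ≠ v. Contradiction.

Unsatisfiable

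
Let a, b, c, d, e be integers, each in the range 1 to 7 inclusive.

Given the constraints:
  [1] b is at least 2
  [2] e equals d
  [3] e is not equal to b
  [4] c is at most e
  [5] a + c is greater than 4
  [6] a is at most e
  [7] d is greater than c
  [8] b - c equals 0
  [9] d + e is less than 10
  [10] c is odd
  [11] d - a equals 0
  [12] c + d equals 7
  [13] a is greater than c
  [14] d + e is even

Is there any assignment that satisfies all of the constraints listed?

Setting (a, b, c, d, e) = (4, 3, 3, 4, 4) satisfies everything: constraint 5: a + c = 7; constraint 8: b - c = 0; constraint 9: d + e = 8, and the others follow.

Satisfiable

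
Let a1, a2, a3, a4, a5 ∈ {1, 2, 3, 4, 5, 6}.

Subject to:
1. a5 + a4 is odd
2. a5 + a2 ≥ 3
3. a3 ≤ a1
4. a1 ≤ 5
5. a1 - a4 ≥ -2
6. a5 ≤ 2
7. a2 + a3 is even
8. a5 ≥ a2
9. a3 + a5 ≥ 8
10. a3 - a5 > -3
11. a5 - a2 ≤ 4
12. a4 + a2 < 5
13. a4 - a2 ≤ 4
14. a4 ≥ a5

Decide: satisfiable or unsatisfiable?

From constraints 3 and 4: a3 ≤ a1 ≤ 5. From constraint 6: a5 ≤ 2. Hence a3 + a5 ≤ 7. But constraint 9 requires a3 + a5 ≥ 8, and 8 > 7. Contradiction.

Unsatisfiable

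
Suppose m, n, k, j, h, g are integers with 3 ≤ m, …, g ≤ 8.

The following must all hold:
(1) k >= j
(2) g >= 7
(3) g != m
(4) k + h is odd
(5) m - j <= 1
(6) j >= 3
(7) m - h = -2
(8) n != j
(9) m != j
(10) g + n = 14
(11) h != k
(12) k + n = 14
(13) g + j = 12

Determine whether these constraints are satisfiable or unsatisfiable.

Satisfiable

The assignment m = 5, n = 6, k = 8, j = 4, h = 7, g = 8 works:
  constraint 5 holds since m - j = 1.
  constraint 7 holds since m - h = -2.
  constraint 10 holds since g + n = 14.
The rest check out directly.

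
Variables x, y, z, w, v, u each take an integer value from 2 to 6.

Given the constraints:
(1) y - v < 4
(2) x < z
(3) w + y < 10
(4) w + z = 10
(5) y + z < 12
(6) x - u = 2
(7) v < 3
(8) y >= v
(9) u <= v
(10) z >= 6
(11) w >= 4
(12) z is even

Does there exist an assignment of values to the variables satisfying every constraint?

Satisfiable

The assignment x = 4, y = 4, z = 6, w = 4, v = 2, u = 2 works:
  constraint 1 holds since y - v = 2.
  constraint 3 holds since w + y = 8.
  constraint 4 holds since w + z = 10.
The rest check out directly.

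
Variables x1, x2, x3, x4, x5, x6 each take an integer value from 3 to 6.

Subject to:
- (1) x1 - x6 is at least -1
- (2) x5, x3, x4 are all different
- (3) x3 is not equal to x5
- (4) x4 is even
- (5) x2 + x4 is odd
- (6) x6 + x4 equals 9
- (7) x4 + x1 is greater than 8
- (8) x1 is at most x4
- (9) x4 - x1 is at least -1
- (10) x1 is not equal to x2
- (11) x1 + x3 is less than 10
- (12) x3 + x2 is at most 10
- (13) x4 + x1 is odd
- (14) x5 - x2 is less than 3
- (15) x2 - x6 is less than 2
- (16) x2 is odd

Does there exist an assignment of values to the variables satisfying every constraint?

Setting (x1, x2, x3, x4, x5, x6) = (5, 3, 4, 6, 3, 3) satisfies everything: constraint 1: x1 - x6 = 2; constraint 6: x6 + x4 = 9, and the others follow.

Satisfiable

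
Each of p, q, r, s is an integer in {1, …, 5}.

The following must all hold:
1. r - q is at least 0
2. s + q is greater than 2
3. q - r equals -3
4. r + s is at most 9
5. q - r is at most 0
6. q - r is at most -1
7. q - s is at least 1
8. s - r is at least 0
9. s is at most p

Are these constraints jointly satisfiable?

Constraints 6, 7, and 8 give q − s ≥ 1, s − r ≥ 0, r − q ≥ 1.
Adding all 3 inequalities: the left sides telescope to 0, and the right sides sum to 1 + 0 + 1 = 2. So 0 ≥ 2, which is false.

Unsatisfiable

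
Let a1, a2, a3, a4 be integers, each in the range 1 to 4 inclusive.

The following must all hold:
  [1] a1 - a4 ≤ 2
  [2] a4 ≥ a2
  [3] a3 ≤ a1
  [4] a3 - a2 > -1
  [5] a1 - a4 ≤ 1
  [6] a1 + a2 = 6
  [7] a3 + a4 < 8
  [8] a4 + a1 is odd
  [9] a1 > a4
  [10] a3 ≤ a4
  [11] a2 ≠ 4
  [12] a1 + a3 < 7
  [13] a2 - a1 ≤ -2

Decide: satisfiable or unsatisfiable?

One satisfying assignment is a1 = 4, a2 = 2, a3 = 2, a4 = 3.
For the less obvious constraints — constraint 1: a1 - a4 = 1; constraint 4: a3 - a2 = 0 — and the others hold by inspection.

Satisfiable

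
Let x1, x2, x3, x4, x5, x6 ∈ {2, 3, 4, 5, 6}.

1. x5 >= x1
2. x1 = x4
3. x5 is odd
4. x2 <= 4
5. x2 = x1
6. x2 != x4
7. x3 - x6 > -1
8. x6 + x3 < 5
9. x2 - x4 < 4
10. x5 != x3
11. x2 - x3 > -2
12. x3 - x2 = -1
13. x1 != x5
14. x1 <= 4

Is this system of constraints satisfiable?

From constraints 2 and 5, x2 = x1 = x4, so x2 = x4. But constraint 6 says x2 ≠ x4. Contradiction.

Unsatisfiable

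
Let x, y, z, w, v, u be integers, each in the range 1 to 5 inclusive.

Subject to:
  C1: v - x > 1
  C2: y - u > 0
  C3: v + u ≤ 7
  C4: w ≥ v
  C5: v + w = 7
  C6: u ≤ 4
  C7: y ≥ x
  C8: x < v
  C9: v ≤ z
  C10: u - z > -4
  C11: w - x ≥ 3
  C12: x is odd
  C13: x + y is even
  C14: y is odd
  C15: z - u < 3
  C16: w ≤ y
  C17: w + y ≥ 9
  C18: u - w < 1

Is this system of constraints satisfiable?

The assignment x = 1, y = 5, z = 4, w = 4, v = 3, u = 2 works:
  constraint 1 holds since v - x = 2.
  constraint 2 holds since y - u = 3.
The rest check out directly.

Satisfiable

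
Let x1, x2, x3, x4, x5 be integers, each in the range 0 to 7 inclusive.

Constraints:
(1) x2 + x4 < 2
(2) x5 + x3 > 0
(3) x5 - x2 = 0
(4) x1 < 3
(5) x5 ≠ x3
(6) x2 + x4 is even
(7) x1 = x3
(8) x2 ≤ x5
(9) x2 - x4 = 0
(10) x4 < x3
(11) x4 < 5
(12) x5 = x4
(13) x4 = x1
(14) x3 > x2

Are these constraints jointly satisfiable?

From constraints 7, 12, and 13, x5 = x4 = x1 = x3, so x5 = x3. But constraint 5 says x5 ≠ x3. Contradiction.

Unsatisfiable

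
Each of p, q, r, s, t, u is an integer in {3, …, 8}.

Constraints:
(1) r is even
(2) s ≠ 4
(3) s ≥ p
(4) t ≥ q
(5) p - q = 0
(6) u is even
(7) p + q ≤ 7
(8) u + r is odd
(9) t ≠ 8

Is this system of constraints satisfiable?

Unsatisfiable

Constraint 6 makes u even and constraint 1 makes r even, so u + r must be even. Constraint 8 says u + r is odd — contradiction.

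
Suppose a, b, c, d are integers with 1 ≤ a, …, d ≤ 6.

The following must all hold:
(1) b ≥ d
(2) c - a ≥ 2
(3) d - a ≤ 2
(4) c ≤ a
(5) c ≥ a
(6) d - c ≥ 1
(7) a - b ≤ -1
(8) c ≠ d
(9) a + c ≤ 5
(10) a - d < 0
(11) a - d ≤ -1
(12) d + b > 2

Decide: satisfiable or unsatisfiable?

Unsatisfiable

Constraints 2, 3, and 6 give d − c ≥ 1, c − a ≥ 2, a − d ≥ -2.
Adding all 3 inequalities: the left sides telescope to 0, and the right sides sum to 1 + 2 + (-2) = 1. So 0 ≥ 1, which is false.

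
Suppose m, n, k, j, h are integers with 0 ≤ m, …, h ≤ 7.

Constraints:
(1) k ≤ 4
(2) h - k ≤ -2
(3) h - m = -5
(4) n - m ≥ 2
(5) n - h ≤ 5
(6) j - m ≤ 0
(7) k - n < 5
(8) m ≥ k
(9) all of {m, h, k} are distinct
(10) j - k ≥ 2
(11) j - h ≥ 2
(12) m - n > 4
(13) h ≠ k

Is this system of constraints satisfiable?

Constraints 2, 4, 5, 6, and 10 give n − m ≥ 2, m − j ≥ 0, j − k ≥ 2, k − h ≥ 2, h − n ≥ -5.
Adding all 5 inequalities: the left sides telescope to 0, and the right sides sum to 2 + 0 + 2 + 2 + (-5) = 1. So 0 ≥ 1, which is false.

Unsatisfiable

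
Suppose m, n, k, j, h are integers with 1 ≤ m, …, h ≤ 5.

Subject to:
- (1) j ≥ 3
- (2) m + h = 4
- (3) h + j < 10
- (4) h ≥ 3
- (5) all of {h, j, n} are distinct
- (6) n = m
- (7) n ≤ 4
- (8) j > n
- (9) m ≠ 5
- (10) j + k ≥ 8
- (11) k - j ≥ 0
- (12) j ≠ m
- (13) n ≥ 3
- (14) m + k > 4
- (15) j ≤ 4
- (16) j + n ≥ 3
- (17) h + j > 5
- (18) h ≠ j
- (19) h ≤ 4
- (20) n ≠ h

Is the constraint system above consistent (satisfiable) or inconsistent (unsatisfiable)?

Unsatisfiable

Constraints 1, 4, 7, 13, 15, and 19 confine each of h, j, n to the 2 values {3, 4}.
Constraint 5 requires all 3 of them to be distinct, but only 2 values are available — impossible by the pigeonhole principle.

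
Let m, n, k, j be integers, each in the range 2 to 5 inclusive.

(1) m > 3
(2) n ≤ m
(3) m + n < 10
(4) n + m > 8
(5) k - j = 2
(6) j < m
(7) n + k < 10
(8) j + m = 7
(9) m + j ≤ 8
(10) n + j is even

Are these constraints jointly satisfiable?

Satisfiable

The assignment m = 5, n = 4, k = 4, j = 2 works:
  constraint 3 holds since m + n = 9.
  constraint 4 holds since n + m = 9.
The rest check out directly.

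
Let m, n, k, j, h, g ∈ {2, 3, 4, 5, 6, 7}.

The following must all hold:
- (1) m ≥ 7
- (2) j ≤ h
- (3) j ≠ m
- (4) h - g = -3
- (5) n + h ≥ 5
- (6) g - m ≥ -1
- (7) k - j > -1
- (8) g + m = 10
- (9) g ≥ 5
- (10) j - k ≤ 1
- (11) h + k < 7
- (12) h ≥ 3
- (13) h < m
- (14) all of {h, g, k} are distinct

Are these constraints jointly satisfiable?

Unsatisfiable

From constraint 9: g ≥ 5. From constraint 1: m ≥ 7. Hence g + m ≥ 12. But constraint 8 requires g + m = 10, and 10 < 12. Contradiction.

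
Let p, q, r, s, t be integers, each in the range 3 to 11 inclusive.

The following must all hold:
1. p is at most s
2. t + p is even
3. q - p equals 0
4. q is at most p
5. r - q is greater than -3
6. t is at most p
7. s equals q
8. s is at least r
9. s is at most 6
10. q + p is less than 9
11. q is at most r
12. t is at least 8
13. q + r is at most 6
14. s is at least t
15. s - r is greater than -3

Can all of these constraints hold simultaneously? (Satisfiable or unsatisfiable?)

Unsatisfiable

From constraints 6 and 12: p ≥ t and t ≥ 8, so p ≥ 8. From constraints 1 and 9: p ≤ s and s ≤ 6, so p ≤ 6. But 6 < 8, so no value of p works.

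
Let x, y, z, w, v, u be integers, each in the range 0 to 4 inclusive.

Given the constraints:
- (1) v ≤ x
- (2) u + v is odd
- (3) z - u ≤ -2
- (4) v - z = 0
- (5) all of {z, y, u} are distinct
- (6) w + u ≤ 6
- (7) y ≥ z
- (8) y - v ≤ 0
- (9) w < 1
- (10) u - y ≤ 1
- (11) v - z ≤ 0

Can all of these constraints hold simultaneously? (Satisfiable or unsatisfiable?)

Constraints 3, 8, 10, and 11 give y − u ≥ -1, u − z ≥ 2, z − v ≥ 0, v − y ≥ 0.
Adding all 4 inequalities: the left sides telescope to 0, and the right sides sum to (-1) + 2 + 0 + 0 = 1. So 0 ≥ 1, which is false.

Unsatisfiable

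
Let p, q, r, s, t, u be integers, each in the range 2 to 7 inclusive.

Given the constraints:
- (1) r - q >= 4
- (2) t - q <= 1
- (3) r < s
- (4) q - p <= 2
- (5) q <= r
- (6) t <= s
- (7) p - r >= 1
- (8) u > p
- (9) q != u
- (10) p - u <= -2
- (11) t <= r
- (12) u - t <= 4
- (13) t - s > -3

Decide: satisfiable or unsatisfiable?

Unsatisfiable

Constraints 1, 2, 7, 10, and 12 give p − r ≥ 1, r − q ≥ 4, q − t ≥ -1, t − u ≥ -4, u − p ≥ 2.
Adding all 5 inequalities: the left sides telescope to 0, and the right sides sum to 1 + 4 + (-1) + (-4) + 2 = 2. So 0 ≥ 2, which is false.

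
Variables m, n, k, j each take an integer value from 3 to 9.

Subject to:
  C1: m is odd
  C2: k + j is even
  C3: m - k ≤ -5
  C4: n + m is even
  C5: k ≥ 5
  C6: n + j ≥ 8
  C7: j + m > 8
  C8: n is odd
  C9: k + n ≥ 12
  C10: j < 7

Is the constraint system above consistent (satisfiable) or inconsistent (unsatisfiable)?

Satisfiable

Setting (m, n, k, j) = (3, 5, 8, 6) satisfies everything: constraint 3: m - k = -5; constraint 6: n + j = 11, and the others follow.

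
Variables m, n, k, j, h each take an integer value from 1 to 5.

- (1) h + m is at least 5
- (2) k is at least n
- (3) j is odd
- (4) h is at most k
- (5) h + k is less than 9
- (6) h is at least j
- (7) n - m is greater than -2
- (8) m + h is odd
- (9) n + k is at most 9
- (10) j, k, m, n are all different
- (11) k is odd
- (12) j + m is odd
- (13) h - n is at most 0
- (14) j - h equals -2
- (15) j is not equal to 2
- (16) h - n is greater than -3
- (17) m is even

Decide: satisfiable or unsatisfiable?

Satisfiable

One satisfying assignment is m = 4, n = 3, k = 5, j = 1, h = 3.
For the less obvious constraints — constraint 1: h + m = 7; constraint 5: h + k = 8; constraint 7: n - m = -1 — and the others hold by inspection.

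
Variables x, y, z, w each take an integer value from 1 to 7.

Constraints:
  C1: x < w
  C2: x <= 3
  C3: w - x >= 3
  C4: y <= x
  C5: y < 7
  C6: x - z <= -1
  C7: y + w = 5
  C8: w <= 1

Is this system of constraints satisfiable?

From constraints 2 and 4: y ≤ x ≤ 3. From constraint 8: w ≤ 1. Hence y + w ≤ 4. But constraint 7 requires y + w = 5, and 5 > 4. Contradiction.

Unsatisfiable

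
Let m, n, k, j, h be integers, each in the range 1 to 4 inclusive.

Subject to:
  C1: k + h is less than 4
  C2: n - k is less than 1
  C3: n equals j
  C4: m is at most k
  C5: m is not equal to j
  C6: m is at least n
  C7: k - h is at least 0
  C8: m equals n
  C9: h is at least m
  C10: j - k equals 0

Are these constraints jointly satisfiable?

From constraints 3 and 8, m = n = j, so m = j. But constraint 5 says m ≠ j. Contradiction.

Unsatisfiable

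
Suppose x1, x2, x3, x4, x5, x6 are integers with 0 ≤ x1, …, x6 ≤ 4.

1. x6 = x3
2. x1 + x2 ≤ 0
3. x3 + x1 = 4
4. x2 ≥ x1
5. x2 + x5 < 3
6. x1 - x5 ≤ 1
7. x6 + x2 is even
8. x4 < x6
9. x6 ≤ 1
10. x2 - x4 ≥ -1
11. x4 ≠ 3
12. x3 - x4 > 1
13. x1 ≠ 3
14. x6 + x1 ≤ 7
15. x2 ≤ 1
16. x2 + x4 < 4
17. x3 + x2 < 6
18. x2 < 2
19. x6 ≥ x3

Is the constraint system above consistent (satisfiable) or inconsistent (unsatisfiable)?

From constraints 9 and 19: x3 ≤ x6 ≤ 1. From constraints 4 and 15: x1 ≤ x2 ≤ 1. Hence x3 + x1 ≤ 2. But constraint 3 requires x3 + x1 = 4, and 4 > 2. Contradiction.

Unsatisfiable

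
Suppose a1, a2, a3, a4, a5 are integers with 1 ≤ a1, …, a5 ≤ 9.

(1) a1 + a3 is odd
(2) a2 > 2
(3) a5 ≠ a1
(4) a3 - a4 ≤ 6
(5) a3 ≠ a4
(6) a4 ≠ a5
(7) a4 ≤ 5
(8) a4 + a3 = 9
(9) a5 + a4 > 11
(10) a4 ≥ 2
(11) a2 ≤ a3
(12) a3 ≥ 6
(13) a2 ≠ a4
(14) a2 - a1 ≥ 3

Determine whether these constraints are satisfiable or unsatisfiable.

Try a1 = 1, a2 = 4, a3 = 6, a4 = 3, a5 = 9.
Check constraint 4: a3 - a4 = 3; constraint 8: a4 + a3 = 9. The remaining constraints are straightforward to verify.

Satisfiable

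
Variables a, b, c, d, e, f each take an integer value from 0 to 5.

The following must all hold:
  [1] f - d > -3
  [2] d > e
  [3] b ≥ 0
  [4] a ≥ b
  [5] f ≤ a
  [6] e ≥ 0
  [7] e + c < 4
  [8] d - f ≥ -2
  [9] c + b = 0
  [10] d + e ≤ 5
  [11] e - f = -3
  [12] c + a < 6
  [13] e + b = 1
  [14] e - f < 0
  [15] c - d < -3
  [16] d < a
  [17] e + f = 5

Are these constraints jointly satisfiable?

Satisfiable

Take a = 5, b = 0, c = 0, d = 4, e = 1, f = 4. Then constraint 1: f - d = 0; constraint 7: e + c = 1, and every other listed constraint is also met.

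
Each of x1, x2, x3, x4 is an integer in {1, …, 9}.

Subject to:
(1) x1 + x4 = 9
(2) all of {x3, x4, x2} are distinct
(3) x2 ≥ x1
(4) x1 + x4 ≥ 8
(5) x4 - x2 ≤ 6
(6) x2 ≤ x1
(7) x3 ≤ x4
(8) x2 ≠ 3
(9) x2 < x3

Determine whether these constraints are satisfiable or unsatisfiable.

Satisfiable

One satisfying assignment is x1 = 2, x2 = 2, x3 = 6, x4 = 7.
For the less obvious constraints — constraint 1: x1 + x4 = 9; constraint 4: x1 + x4 = 9; constraint 5: x4 - x2 = 5 — and the others hold by inspection.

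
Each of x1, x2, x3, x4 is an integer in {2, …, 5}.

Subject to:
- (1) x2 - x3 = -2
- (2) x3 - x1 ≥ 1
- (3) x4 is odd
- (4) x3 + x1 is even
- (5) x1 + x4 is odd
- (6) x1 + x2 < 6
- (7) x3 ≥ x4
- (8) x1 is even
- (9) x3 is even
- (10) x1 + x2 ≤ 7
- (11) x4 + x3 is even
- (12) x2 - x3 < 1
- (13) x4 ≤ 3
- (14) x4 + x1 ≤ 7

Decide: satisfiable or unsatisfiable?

Unsatisfiable

Constraint 3 makes x4 odd and constraint 9 makes x3 even, so x4 + x3 must be odd. Constraint 11 says x4 + x3 is even — contradiction.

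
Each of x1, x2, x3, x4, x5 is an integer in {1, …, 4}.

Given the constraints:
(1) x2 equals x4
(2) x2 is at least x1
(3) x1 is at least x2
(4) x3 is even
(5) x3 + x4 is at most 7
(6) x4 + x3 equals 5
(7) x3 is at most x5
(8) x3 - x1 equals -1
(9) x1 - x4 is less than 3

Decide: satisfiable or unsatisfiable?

Try x1 = 3, x2 = 3, x3 = 2, x4 = 3, x5 = 2.
Check constraint 5: x3 + x4 = 5; constraint 6: x4 + x3 = 5; constraint 8: x3 - x1 = -1. The remaining constraints are straightforward to verify.

Satisfiable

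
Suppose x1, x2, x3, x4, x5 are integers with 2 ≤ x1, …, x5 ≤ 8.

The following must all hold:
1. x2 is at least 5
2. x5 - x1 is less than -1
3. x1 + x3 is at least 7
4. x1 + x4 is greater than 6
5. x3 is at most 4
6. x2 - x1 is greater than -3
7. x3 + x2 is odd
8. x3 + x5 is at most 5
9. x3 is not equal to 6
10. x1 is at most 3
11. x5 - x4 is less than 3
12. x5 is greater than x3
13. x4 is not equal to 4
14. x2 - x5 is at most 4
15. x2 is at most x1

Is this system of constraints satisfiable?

Unsatisfiable

From constraint 1: x2 ≥ 5. From constraints 10 and 15: x2 ≤ x1 and x1 ≤ 3, so x2 ≤ 3. But 3 < 5, so no value of x2 works.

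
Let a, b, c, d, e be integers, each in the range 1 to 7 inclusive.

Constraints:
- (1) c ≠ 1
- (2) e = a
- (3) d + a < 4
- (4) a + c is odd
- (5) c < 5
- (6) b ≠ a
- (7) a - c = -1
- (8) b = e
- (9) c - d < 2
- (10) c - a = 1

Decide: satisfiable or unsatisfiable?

Unsatisfiable

From constraints 2 and 8, b = e = a, so b = a. But constraint 6 says b ≠ a. Contradiction.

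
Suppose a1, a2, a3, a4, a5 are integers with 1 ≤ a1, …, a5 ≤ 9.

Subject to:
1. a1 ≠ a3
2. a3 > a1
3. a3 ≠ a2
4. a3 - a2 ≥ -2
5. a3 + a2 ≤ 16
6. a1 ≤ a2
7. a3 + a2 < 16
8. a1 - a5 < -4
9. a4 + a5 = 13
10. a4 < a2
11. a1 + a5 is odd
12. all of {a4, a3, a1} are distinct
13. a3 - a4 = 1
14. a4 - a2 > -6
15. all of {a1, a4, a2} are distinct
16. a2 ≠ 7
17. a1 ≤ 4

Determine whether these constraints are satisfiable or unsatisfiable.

Try a1 = 1, a2 = 8, a3 = 6, a4 = 5, a5 = 8.
Check constraint 4: a3 - a2 = -2; constraint 5: a3 + a2 = 14; constraint 7: a3 + a2 = 14. The remaining constraints are straightforward to verify.

Satisfiable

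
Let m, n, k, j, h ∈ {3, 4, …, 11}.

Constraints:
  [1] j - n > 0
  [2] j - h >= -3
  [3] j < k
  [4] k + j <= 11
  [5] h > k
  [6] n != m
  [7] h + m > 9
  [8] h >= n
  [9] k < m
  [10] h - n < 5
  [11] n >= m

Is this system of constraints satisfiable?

Constraints 1, 3, 9, and 11 give n < j, j < k, k < m, m ≤ n. Chaining: n < j < k < m ≤ n, which forces n < n — impossible.

Unsatisfiable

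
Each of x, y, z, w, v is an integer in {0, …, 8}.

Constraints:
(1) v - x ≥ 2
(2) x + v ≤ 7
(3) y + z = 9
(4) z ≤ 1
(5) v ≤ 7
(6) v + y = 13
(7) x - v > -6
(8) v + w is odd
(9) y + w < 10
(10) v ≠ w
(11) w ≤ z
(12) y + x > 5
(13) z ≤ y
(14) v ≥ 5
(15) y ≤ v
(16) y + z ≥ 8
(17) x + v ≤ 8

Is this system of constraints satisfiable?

Unsatisfiable

From constraints 5 and 15: y ≤ v ≤ 7. From constraint 4: z ≤ 1. Hence y + z ≤ 8. But constraint 3 requires y + z = 9, and 9 > 8. Contradiction.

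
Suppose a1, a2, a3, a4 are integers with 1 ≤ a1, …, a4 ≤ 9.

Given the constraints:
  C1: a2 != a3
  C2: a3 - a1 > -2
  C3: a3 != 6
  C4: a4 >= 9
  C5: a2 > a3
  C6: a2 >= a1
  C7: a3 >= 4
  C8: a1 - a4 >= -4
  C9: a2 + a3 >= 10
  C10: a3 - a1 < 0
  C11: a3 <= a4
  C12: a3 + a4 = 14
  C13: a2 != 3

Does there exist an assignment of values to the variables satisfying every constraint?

One satisfying assignment is a1 = 6, a2 = 6, a3 = 5, a4 = 9.
For the less obvious constraints — constraint 2: a3 - a1 = -1; constraint 8: a1 - a4 = -3 — and the others hold by inspection.

Satisfiable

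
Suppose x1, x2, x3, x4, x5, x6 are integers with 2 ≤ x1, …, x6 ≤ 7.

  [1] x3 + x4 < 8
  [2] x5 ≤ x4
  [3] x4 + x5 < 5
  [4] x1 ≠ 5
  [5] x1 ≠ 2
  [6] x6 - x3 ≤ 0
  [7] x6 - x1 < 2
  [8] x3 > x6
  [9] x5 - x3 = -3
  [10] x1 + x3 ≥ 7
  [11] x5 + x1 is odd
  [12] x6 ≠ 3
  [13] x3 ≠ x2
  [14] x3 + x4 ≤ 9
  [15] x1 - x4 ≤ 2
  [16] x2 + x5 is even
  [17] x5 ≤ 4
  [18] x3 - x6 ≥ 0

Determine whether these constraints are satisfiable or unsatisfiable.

Satisfiable

Try x1 = 3, x2 = 2, x3 = 5, x4 = 2, x5 = 2, x6 = 2.
Check constraint 1: x3 + x4 = 7; constraint 3: x4 + x5 = 4. The remaining constraints are straightforward to verify.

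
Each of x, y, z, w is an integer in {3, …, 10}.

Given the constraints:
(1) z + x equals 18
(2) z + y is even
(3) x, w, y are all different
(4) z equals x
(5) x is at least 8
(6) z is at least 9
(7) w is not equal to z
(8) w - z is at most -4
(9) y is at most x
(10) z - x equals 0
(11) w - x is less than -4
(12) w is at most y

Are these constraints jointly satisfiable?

Setting (x, y, z, w) = (9, 7, 9, 3) satisfies everything: constraint 1: z + x = 18; constraint 8: w - z = -6, and the others follow.

Satisfiable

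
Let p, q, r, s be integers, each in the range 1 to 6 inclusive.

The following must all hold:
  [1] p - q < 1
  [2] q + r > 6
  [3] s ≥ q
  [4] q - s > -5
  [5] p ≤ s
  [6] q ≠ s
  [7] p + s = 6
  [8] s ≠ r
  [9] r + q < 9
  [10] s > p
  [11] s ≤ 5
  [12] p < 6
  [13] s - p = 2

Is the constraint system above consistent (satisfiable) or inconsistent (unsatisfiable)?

Satisfiable

One satisfying assignment is p = 2, q = 2, r = 6, s = 4.
For the less obvious constraints — constraint 1: p - q = 0; constraint 2: q + r = 8; constraint 4: q - s = -2 — and the others hold by inspection.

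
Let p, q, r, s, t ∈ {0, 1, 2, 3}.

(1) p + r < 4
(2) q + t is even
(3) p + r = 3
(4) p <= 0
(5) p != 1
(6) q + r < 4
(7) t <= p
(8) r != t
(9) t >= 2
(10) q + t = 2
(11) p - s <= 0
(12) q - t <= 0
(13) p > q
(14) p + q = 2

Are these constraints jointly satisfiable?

From constraints 7 and 9: p ≥ t and t ≥ 2, so p ≥ 2. From constraint 4: p ≤ 0. But 0 < 2, so no value of p works.

Unsatisfiable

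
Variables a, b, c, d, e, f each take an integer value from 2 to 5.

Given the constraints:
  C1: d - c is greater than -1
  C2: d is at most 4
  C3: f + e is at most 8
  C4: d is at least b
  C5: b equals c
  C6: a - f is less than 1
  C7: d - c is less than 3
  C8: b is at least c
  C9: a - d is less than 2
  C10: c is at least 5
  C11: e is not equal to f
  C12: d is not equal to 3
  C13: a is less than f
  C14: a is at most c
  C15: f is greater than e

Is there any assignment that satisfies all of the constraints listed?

From constraints 8 and 10: b ≥ c and c ≥ 5, so b ≥ 5. From constraints 2 and 4: b ≤ d and d ≤ 4, so b ≤ 4. But 4 < 5, so no value of b works.

Unsatisfiable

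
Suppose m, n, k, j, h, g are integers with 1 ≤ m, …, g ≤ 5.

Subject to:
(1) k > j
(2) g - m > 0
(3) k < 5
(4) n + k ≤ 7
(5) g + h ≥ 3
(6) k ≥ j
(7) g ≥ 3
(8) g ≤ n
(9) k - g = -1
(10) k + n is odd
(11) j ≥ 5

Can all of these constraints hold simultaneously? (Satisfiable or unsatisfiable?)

From constraints 7 and 8: n ≥ g ≥ 3. From constraints 6 and 11: k ≥ j ≥ 5. Hence n + k ≥ 8. But constraint 4 requires n + k ≤ 7, and 7 < 8. Contradiction.

Unsatisfiable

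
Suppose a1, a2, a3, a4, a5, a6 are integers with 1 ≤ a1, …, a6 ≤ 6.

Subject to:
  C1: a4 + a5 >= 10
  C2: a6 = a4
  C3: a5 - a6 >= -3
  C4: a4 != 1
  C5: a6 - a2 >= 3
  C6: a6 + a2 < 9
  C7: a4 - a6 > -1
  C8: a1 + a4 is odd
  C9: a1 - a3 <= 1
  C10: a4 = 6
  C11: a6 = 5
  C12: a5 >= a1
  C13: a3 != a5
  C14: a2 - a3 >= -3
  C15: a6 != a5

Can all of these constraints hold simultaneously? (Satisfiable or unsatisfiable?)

Constraint 11 fixes a6 = 5 and constraint 10 fixes a4 = 6, but constraint 2 requires a6 = a4. Since 5 ≠ 6, contradiction.

Unsatisfiable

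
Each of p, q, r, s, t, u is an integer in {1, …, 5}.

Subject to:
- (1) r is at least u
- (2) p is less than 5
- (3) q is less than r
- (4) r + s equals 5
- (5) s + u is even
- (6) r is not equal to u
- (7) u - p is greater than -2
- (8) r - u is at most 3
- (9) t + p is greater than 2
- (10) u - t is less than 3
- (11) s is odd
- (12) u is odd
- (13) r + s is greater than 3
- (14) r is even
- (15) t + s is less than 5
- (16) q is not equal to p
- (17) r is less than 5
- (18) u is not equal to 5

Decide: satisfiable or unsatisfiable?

The assignment p = 2, q = 3, r = 4, s = 1, t = 1, u = 1 works:
  constraint 4 holds since r + s = 5.
  constraint 7 holds since u - p = -1.
The rest check out directly.

Satisfiable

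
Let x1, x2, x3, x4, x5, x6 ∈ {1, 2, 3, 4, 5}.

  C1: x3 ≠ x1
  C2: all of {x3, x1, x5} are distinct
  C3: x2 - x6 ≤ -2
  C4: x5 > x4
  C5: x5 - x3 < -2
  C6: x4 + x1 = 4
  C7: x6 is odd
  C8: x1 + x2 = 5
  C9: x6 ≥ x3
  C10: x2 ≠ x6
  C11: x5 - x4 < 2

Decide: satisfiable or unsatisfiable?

Satisfiable

The assignment x1 = 3, x2 = 2, x3 = 5, x4 = 1, x5 = 2, x6 = 5 works:
  constraint 3 holds since x2 - x6 = -3.
  constraint 5 holds since x5 - x3 = -3.
  constraint 6 holds since x4 + x1 = 4.
The rest check out directly.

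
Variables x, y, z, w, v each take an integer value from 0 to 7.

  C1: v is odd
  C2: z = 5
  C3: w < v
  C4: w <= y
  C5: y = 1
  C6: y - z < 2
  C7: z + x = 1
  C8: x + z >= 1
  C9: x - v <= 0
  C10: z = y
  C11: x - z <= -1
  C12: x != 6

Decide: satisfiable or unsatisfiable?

Unsatisfiable

Constraint 2 fixes z = 5 and constraint 5 fixes y = 1, but constraint 10 requires z = y. Since 5 ≠ 1, contradiction.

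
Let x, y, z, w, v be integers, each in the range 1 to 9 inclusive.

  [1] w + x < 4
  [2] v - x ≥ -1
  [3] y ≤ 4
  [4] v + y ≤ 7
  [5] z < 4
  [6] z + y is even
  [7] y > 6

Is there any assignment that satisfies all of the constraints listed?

Unsatisfiable

From constraint 7: y ≥ 7. From constraint 3: y ≤ 4. But 4 < 7, so no value of y works.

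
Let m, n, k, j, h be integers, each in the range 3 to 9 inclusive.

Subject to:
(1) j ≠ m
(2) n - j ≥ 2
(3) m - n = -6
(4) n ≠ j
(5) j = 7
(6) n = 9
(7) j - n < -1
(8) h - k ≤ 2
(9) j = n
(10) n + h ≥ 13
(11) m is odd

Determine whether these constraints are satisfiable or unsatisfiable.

Unsatisfiable

Constraint 5 fixes j = 7 and constraint 6 fixes n = 9, but constraint 9 requires j = n. Since 7 ≠ 9, contradiction.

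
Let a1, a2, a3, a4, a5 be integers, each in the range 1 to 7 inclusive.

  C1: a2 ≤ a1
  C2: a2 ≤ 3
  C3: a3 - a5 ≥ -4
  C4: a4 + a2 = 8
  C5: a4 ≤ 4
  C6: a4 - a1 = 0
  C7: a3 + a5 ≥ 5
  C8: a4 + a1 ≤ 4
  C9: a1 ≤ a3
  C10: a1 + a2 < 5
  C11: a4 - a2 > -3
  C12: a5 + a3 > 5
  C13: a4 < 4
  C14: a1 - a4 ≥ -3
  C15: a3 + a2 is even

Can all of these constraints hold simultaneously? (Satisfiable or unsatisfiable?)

Unsatisfiable

From constraint 5: a4 ≤ 4. From constraint 2: a2 ≤ 3. Hence a4 + a2 ≤ 7. But constraint 4 requires a4 + a2 = 8, and 8 > 7. Contradiction.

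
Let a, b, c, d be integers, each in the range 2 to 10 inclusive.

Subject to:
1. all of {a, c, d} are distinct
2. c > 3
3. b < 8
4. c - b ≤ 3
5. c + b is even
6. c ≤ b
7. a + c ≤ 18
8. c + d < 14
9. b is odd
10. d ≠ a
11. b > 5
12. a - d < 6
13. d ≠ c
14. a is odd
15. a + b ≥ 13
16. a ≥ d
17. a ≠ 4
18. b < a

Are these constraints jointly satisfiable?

One satisfying assignment is a = 9, b = 7, c = 7, d = 6.
For the less obvious constraints — constraint 4: c - b = 0; constraint 7: a + c = 16 — and the others hold by inspection.

Satisfiable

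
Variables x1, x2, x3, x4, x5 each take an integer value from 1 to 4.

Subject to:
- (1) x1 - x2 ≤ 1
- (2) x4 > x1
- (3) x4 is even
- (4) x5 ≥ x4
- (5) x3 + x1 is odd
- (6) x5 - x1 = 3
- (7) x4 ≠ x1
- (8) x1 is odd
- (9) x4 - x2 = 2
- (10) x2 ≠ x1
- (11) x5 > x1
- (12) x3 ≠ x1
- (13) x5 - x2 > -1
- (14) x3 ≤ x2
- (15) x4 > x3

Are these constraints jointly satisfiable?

Setting (x1, x2, x3, x4, x5) = (1, 2, 2, 4, 4) satisfies everything: constraint 1: x1 - x2 = -1; constraint 6: x5 - x1 = 3, and the others follow.

Satisfiable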